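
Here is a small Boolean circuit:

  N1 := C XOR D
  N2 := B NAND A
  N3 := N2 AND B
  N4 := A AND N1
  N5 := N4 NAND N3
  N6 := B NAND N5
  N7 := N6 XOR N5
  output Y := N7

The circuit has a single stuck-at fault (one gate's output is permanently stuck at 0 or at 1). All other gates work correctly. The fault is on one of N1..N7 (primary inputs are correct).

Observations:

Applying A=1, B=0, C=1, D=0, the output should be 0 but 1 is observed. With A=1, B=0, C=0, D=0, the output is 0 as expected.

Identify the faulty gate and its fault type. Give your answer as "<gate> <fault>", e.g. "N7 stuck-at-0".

N3 stuck-at-1

Fault-free values for test 1 (A=1, B=0, C=1, D=0): N1=1, N2=1, N3=0, N4=1, N5=1, N6=1, N7=0, giving Y=0. Observed 1.
Test 1: faults giving observed 1 are {N3 stuck-at-1, N5 stuck-at-0, N6 stuck-at-0, N7 stuck-at-1}.
Test 2 (A=1, B=0, C=0, D=0): fault-free N1=0, N2=1, N3=0, N4=0, N5=1, N6=1, N7=0 → 0; observed 0. Eliminates N5 stuck-at-0, N6 stuck-at-0, N7 stuck-at-1.
Only N3 stuck-at-1 is consistent with every test.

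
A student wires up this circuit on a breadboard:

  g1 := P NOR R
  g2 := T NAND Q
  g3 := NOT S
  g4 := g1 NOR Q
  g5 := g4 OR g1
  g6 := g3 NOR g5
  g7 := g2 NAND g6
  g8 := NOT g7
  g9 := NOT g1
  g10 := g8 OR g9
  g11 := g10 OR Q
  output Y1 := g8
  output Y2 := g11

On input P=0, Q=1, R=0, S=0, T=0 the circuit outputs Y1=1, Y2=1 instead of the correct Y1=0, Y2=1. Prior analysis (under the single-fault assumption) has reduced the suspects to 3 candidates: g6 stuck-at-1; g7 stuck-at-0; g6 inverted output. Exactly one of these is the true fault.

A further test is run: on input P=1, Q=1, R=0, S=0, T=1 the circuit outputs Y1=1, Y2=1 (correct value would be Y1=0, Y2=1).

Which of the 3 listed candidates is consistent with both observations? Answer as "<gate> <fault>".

g7 stuck-at-0

Evaluate each candidate on input P=1, Q=1, R=0, S=0, T=1:
  g6 stuck-at-1: g1=0, g2=0, g3=1, g4=0, g5=0, g6=1 [stuck-at-1], g7=1, g8=0, g9=1, g10=1, g11=1 → Y1=0, Y2=1 — eliminated
  g7 stuck-at-0: g1=0, g2=0, g3=1, g4=0, g5=0, g6=0, g7=0 [stuck-at-0], g8=1, g9=1, g10=1, g11=1 → Y1=1, Y2=1 — matches
  g6 inverted output: g1=0, g2=0, g3=1, g4=0, g5=0, g6=1 [inverted output], g7=1, g8=0, g9=1, g10=1, g11=1 → Y1=0, Y2=1 — eliminated
Only g7 stuck-at-0 reproduces the observed Y1=1, Y2=1.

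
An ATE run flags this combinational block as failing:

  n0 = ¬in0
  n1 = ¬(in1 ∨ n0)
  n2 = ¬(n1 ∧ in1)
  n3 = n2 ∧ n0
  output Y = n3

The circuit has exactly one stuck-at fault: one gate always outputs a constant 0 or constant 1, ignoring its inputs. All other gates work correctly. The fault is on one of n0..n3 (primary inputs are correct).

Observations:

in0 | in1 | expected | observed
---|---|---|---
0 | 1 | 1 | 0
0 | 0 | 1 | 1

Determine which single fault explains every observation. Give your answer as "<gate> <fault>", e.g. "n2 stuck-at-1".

n1 stuck-at-1

Fault-free values for test 1 (in0=0, in1=1): n0=1, n1=0, n2=1, n3=1, giving Y=1. Observed 0.
Test 1: faults giving observed 0 are {n0 stuck-at-0, n1 stuck-at-1, n2 stuck-at-0, n3 stuck-at-0}.
Test 2 (in0=0, in1=0): fault-free n0=1, n1=0, n2=1, n3=1 → 1; observed 1. Eliminates n0 stuck-at-0, n2 stuck-at-0, n3 stuck-at-0.
Only n1 stuck-at-1 is consistent with every test.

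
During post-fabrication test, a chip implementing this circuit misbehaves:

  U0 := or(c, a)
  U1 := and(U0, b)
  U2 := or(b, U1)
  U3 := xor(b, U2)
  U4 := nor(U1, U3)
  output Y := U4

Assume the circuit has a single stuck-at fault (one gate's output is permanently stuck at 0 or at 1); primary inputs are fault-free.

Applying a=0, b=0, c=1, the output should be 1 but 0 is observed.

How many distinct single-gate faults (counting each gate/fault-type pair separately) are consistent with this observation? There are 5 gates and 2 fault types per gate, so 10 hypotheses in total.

Fault-free: U0=1, U1=0, U2=0, U3=0, U4=1 → 1. Observed 0.
  U0 stuck-at-0: output 1 ✗
  U0 stuck-at-1: output 1 ✗
  U1 stuck-at-0: output 1 ✗
  U1 stuck-at-1: output 0 ✓
  U2 stuck-at-0: output 1 ✗
  U2 stuck-at-1: output 0 ✓
  U3 stuck-at-0: output 1 ✗
  U3 stuck-at-1: output 0 ✓
  U4 stuck-at-0: output 0 ✓
  U4 stuck-at-1: output 1 ✗
Consistent faults: {U1 stuck-at-1, U2 stuck-at-1, U3 stuck-at-1, U4 stuck-at-0} — 4 in all.

4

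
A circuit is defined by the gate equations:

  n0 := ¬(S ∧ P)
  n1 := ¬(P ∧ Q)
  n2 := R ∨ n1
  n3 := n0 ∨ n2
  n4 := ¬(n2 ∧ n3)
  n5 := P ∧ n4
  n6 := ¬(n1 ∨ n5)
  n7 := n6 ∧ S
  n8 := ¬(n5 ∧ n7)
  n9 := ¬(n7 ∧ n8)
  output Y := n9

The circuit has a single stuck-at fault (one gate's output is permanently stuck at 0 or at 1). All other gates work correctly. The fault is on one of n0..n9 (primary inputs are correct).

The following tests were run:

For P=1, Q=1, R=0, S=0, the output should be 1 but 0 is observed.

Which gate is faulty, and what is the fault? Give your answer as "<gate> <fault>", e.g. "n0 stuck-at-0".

n9 stuck-at-0

Fault-free values for test 1 (P=1, Q=1, R=0, S=0): n0=1, n1=0, n2=0, n3=1, n4=1, n5=1, n6=0, n7=0, n8=1, n9=1, giving Y=1. Observed 0.
Test 1: faults giving observed 0 are {n9 stuck-at-0}.
Only n9 stuck-at-0 is consistent with every test.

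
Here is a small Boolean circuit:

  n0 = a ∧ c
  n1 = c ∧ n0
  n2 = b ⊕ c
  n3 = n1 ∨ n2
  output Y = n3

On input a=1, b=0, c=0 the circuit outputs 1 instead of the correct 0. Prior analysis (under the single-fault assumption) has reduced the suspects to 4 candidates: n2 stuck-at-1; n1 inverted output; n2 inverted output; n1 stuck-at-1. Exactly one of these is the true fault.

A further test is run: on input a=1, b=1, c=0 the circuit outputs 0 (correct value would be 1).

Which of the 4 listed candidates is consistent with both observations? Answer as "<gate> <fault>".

Evaluate each candidate on input a=1, b=1, c=0:
  n2 stuck-at-1: n0=0, n1=0, n2=1 [stuck-at-1], n3=1 → 1 — eliminated
  n1 inverted output: n0=0, n1=1 [inverted output], n2=1, n3=1 → 1 — eliminated
  n2 inverted output: n0=0, n1=0, n2=0 [inverted output], n3=0 → 0 — matches
  n1 stuck-at-1: n0=0, n1=1 [stuck-at-1], n2=1, n3=1 → 1 — eliminated
Only n2 inverted output reproduces the observed 0.

n2 inverted output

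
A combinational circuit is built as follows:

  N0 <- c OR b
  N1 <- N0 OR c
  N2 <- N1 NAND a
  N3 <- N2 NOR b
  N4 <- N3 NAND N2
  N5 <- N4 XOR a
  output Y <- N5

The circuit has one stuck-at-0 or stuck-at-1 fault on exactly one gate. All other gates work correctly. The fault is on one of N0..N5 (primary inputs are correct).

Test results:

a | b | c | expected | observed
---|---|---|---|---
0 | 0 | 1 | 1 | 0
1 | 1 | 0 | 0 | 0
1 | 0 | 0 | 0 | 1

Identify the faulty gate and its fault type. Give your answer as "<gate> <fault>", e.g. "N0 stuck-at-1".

N3 stuck-at-1

Fault-free values for test 1 (a=0, b=0, c=1): N0=1, N1=1, N2=1, N3=0, N4=1, N5=1, giving Y=1. Observed 0.
Test 1: faults giving observed 0 are {N3 stuck-at-1, N4 stuck-at-0, N5 stuck-at-0}.
Test 2 (a=1, b=1, c=0): fault-free N0=1, N1=1, N2=0, N3=0, N4=1, N5=0 → 0; observed 0. Eliminates N4 stuck-at-0.
Test 3 (a=1, b=0, c=0): fault-free N0=0, N1=0, N2=1, N3=0, N4=1, N5=0 → 0; observed 1. Eliminates N5 stuck-at-0.
Only N3 stuck-at-1 is consistent with every test.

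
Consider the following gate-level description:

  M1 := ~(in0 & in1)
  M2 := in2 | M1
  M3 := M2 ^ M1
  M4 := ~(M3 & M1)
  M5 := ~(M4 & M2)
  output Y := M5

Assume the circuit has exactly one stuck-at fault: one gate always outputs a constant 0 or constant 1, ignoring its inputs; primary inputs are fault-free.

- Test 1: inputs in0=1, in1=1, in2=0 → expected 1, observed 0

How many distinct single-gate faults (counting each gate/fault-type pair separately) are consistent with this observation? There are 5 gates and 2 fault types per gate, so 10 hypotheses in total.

Fault-free: M1=0, M2=0, M3=0, M4=1, M5=1 → 1. Observed 0.
  M1 stuck-at-0: output 1 ✗
  M1 stuck-at-1: output 0 ✓
  M2 stuck-at-0: output 1 ✗
  M2 stuck-at-1: output 0 ✓
  M3 stuck-at-0: output 1 ✗
  M3 stuck-at-1: output 1 ✗
  M4 stuck-at-0: output 1 ✗
  M4 stuck-at-1: output 1 ✗
  M5 stuck-at-0: output 0 ✓
  M5 stuck-at-1: output 1 ✗
Consistent faults: {M1 stuck-at-1, M2 stuck-at-1, M5 stuck-at-0} — 3 in all.

3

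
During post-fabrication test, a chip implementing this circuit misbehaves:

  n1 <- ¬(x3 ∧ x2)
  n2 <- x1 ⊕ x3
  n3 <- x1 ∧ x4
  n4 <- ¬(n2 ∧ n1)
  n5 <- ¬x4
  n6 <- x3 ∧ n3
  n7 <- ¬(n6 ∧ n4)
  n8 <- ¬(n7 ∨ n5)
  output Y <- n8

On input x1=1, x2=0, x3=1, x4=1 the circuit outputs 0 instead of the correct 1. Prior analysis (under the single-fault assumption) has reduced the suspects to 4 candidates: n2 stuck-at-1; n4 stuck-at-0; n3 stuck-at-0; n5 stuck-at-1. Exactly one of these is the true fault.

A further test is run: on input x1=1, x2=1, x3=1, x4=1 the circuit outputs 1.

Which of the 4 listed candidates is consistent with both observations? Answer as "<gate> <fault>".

n2 stuck-at-1

Evaluate each candidate on input x1=1, x2=1, x3=1, x4=1:
  n2 stuck-at-1: n1=0, n2=1 [stuck-at-1], n3=1, n4=1, n5=0, n6=1, n7=0, n8=1 → 1 — matches
  n4 stuck-at-0: n1=0, n2=0, n3=1, n4=0 [stuck-at-0], n5=0, n6=1, n7=1, n8=0 → 0 — eliminated
  n3 stuck-at-0: n1=0, n2=0, n3=0 [stuck-at-0], n4=1, n5=0, n6=0, n7=1, n8=0 → 0 — eliminated
  n5 stuck-at-1: n1=0, n2=0, n3=1, n4=1, n5=1 [stuck-at-1], n6=1, n7=0, n8=0 → 0 — eliminated
Only n2 stuck-at-1 reproduces the observed 1.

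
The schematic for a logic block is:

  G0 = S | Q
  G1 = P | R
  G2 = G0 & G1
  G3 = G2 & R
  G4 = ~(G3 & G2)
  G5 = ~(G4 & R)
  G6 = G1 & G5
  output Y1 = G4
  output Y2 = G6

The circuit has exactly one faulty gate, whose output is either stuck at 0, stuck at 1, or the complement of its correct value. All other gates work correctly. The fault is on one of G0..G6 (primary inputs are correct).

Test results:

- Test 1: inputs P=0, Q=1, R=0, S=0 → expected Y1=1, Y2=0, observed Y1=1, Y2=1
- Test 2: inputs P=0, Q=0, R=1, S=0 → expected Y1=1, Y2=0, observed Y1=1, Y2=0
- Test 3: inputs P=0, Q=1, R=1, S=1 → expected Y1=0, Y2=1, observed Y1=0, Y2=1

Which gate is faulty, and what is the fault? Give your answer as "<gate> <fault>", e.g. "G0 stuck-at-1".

Fault-free values for test 1 (P=0, Q=1, R=0, S=0): G0=1, G1=0, G2=0, G3=0, G4=1, G5=1, G6=0, giving Y1=1, Y2=0. Observed Y1=1, Y2=1.
Test 1: faults giving observed Y1=1, Y2=1 are {G1 stuck-at-1, G1 inverted output, G6 stuck-at-1, G6 inverted output}.
Test 2 (P=0, Q=0, R=1, S=0): fault-free G0=0, G1=1, G2=0, G3=0, G4=1, G5=0, G6=0 → Y1=1, Y2=0; observed Y1=1, Y2=0. Eliminates G6 stuck-at-1, G6 inverted output.
Test 3 (P=0, Q=1, R=1, S=1): fault-free G0=1, G1=1, G2=1, G3=1, G4=0, G5=1, G6=1 → Y1=0, Y2=1; observed Y1=0, Y2=1. Eliminates G1 inverted output.
Only G1 stuck-at-1 is consistent with every test.

G1 stuck-at-1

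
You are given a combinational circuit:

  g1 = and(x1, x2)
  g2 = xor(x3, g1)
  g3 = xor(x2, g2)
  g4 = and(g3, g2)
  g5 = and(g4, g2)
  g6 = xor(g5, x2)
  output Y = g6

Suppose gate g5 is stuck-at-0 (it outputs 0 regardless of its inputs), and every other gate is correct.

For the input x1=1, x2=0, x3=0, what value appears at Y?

0

Propagate with g5 forced: g1=0, g2=0, g3=0, g4=0, g5=0 [stuck-at-0], g6=0.
So Y = 0. (Same as the fault-free value — the fault is masked on this input.)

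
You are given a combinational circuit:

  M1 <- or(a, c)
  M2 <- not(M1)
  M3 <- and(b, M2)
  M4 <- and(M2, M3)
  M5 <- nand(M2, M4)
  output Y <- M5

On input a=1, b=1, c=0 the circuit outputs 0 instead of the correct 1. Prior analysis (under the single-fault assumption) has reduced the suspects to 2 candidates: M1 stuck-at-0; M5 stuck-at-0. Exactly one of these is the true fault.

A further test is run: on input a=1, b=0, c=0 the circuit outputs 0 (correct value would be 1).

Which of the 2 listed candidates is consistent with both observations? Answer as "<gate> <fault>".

M5 stuck-at-0

Evaluate each candidate on input a=1, b=0, c=0:
  M1 stuck-at-0: M1=0 [stuck-at-0], M2=1, M3=0, M4=0, M5=1 → 1 — eliminated
  M5 stuck-at-0: M1=1, M2=0, M3=0, M4=0, M5=0 [stuck-at-0] → 0 — matches
Only M5 stuck-at-0 reproduces the observed 0.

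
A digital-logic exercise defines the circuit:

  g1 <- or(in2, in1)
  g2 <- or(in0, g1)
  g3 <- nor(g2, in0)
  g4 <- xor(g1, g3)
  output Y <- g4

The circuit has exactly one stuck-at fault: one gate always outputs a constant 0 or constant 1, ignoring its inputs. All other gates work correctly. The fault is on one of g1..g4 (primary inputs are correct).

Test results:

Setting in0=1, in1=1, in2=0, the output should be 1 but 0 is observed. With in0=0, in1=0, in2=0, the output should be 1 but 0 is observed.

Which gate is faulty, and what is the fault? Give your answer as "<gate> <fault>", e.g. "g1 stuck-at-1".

g4 stuck-at-0

Fault-free values for test 1 (in0=1, in1=1, in2=0): g1=1, g2=1, g3=0, g4=1, giving Y=1. Observed 0.
Test 1: faults giving observed 0 are {g1 stuck-at-0, g3 stuck-at-1, g4 stuck-at-0}.
Test 2 (in0=0, in1=0, in2=0): fault-free g1=0, g2=0, g3=1, g4=1 → 1; observed 0. Eliminates g1 stuck-at-0, g3 stuck-at-1.
Only g4 stuck-at-0 is consistent with every test.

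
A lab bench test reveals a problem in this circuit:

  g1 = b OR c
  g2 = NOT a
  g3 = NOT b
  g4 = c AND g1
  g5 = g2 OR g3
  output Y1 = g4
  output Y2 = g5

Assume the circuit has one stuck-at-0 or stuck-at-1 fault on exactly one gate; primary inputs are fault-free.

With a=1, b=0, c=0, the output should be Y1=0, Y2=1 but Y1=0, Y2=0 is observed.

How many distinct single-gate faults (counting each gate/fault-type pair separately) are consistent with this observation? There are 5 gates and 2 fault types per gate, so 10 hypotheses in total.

Fault-free: g1=0, g2=0, g3=1, g4=0, g5=1 → Y1=0, Y2=1. Observed Y1=0, Y2=0.
  g1 stuck-at-0: output Y1=0, Y2=1 ✗
  g1 stuck-at-1: output Y1=0, Y2=1 ✗
  g2 stuck-at-0: output Y1=0, Y2=1 ✗
  g2 stuck-at-1: output Y1=0, Y2=1 ✗
  g3 stuck-at-0: output Y1=0, Y2=0 ✓
  g3 stuck-at-1: output Y1=0, Y2=1 ✗
  g4 stuck-at-0: output Y1=0, Y2=1 ✗
  g4 stuck-at-1: output Y1=1, Y2=1 ✗
  g5 stuck-at-0: output Y1=0, Y2=0 ✓
  g5 stuck-at-1: output Y1=0, Y2=1 ✗
Consistent faults: {g3 stuck-at-0, g5 stuck-at-0} — 2 in all.

2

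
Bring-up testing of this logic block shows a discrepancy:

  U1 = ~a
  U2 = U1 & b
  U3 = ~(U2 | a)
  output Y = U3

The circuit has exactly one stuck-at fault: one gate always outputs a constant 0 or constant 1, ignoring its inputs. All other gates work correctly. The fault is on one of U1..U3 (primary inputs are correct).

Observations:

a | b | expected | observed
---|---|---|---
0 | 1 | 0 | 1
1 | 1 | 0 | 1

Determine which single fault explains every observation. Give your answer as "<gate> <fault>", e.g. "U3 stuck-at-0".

Fault-free values for test 1 (a=0, b=1): U1=1, U2=1, U3=0, giving Y=0. Observed 1.
Test 1: faults giving observed 1 are {U1 stuck-at-0, U2 stuck-at-0, U3 stuck-at-1}.
Test 2 (a=1, b=1): fault-free U1=0, U2=0, U3=0 → 0; observed 1. Eliminates U1 stuck-at-0, U2 stuck-at-0.
Only U3 stuck-at-1 is consistent with every test.

U3 stuck-at-1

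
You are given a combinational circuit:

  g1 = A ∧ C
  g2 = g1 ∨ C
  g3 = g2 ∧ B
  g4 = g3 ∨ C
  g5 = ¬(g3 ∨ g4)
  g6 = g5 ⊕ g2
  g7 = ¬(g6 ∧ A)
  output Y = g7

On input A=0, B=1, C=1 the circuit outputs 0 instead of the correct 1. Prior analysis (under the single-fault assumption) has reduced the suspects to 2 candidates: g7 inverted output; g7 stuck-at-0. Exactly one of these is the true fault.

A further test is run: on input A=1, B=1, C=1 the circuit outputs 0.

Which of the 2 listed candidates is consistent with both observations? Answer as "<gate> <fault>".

Evaluate each candidate on input A=1, B=1, C=1:
  g7 inverted output: g1=1, g2=1, g3=1, g4=1, g5=0, g6=1, g7=1 [inverted output] → 1 — eliminated
  g7 stuck-at-0: g1=1, g2=1, g3=1, g4=1, g5=0, g6=1, g7=0 [stuck-at-0] → 0 — matches
Only g7 stuck-at-0 reproduces the observed 0.

g7 stuck-at-0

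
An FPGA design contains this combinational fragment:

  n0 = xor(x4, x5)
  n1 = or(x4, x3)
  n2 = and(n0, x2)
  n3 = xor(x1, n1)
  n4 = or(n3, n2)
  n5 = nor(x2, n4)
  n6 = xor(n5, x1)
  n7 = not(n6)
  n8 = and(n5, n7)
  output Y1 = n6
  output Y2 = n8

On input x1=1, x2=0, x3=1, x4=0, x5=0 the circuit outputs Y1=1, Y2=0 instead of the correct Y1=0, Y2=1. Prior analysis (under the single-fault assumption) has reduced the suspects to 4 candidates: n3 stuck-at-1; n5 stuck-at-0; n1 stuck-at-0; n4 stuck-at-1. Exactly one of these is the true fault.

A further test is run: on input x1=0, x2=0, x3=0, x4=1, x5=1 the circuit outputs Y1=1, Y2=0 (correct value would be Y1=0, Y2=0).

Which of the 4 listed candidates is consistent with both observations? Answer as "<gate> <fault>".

Evaluate each candidate on input x1=0, x2=0, x3=0, x4=1, x5=1:
  n3 stuck-at-1: n0=0, n1=1, n2=0, n3=1 [stuck-at-1], n4=1, n5=0, n6=0, n7=1, n8=0 → Y1=0, Y2=0 — eliminated
  n5 stuck-at-0: n0=0, n1=1, n2=0, n3=1, n4=1, n5=0 [stuck-at-0], n6=0, n7=1, n8=0 → Y1=0, Y2=0 — eliminated
  n1 stuck-at-0: n0=0, n1=0 [stuck-at-0], n2=0, n3=0, n4=0, n5=1, n6=1, n7=0, n8=0 → Y1=1, Y2=0 — matches
  n4 stuck-at-1: n0=0, n1=1, n2=0, n3=1, n4=1 [stuck-at-1], n5=0, n6=0, n7=1, n8=0 → Y1=0, Y2=0 — eliminated
Only n1 stuck-at-0 reproduces the observed Y1=1, Y2=0.

n1 stuck-at-0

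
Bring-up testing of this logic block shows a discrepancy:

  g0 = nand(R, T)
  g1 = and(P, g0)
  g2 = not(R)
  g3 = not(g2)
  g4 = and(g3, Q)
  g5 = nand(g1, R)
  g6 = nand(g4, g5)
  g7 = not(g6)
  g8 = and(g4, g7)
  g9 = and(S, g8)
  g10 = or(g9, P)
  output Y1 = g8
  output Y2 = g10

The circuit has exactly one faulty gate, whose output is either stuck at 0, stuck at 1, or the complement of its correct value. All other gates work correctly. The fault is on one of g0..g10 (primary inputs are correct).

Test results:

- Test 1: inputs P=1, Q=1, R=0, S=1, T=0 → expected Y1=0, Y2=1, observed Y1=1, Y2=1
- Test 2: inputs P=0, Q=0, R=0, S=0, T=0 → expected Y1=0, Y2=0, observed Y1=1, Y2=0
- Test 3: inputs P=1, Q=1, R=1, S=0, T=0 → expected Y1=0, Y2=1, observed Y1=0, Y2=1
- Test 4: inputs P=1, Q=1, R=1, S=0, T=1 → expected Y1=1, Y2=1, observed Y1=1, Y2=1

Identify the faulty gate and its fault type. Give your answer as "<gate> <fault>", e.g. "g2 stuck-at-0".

Fault-free values for test 1 (P=1, Q=1, R=0, S=1, T=0): g0=1, g1=1, g2=1, g3=0, g4=0, g5=1, g6=1, g7=0, g8=0, g9=0, g10=1, giving Y1=0, Y2=1. Observed Y1=1, Y2=1.
Test 1: faults giving observed Y1=1, Y2=1 are {g2 stuck-at-0, g2 inverted output, g3 stuck-at-1, g3 inverted output, g4 stuck-at-1, g4 inverted output, g8 stuck-at-1, g8 inverted output}.
Test 2 (P=0, Q=0, R=0, S=0, T=0): fault-free g0=1, g1=0, g2=1, g3=0, g4=0, g5=1, g6=1, g7=0, g8=0, g9=0, g10=0 → Y1=0, Y2=0; observed Y1=1, Y2=0. Eliminates g2 stuck-at-0, g2 inverted output, g3 stuck-at-1, g3 inverted output.
Test 3 (P=1, Q=1, R=1, S=0, T=0): fault-free g0=1, g1=1, g2=0, g3=1, g4=1, g5=0, g6=1, g7=0, g8=0, g9=0, g10=1 → Y1=0, Y2=1; observed Y1=0, Y2=1. Eliminates g8 stuck-at-1, g8 inverted output.
Test 4 (P=1, Q=1, R=1, S=0, T=1): fault-free g0=0, g1=0, g2=0, g3=1, g4=1, g5=1, g6=0, g7=1, g8=1, g9=0, g10=1 → Y1=1, Y2=1; observed Y1=1, Y2=1. Eliminates g4 inverted output.
Only g4 stuck-at-1 is consistent with every test.

g4 stuck-at-1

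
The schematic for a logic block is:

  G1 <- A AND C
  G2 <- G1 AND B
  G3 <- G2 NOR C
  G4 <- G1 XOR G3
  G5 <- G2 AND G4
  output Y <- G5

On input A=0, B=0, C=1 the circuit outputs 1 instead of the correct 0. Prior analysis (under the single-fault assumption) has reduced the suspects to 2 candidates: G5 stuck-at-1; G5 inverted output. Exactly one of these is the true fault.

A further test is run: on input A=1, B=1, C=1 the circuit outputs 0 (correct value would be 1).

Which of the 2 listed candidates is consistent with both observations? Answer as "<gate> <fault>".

G5 inverted output

Evaluate each candidate on input A=1, B=1, C=1:
  G5 stuck-at-1: G1=1, G2=1, G3=0, G4=1, G5=1 [stuck-at-1] → 1 — eliminated
  G5 inverted output: G1=1, G2=1, G3=0, G4=1, G5=0 [inverted output] → 0 — matches
Only G5 inverted output reproduces the observed 0.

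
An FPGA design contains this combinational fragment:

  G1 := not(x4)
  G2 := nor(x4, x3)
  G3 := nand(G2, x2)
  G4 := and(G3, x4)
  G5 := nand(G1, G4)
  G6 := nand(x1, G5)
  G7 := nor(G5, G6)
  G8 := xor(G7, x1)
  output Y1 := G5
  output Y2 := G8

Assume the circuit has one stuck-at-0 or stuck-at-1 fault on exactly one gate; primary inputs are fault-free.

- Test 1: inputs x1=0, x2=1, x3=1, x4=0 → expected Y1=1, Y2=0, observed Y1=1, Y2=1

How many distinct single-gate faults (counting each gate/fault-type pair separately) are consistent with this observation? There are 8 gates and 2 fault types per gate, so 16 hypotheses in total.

2

Fault-free: G1=1, G2=0, G3=1, G4=0, G5=1, G6=1, G7=0, G8=0 → Y1=1, Y2=0. Observed Y1=1, Y2=1.
  G1: none of the 2 fault types match ✗
  G2: none of the 2 fault types match ✗
  G3: none of the 2 fault types match ✗
  G4: none of the 2 fault types match ✗
  G5: none of the 2 fault types match ✗
  G6: none of the 2 fault types match ✗
  G7: stuck-at-1 ✓; others ✗
  G8: stuck-at-1 ✓; others ✗
Consistent faults: {G7 stuck-at-1, G8 stuck-at-1} — 2 in all.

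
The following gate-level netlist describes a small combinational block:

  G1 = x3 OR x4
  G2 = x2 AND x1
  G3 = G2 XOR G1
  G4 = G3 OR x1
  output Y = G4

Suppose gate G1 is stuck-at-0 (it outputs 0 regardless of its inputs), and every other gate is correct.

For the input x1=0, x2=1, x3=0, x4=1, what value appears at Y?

0

Propagate with G1 forced: G1=0 [stuck-at-0], G2=0, G3=0, G4=0.
So Y = 0. (Without the fault it would be 1.)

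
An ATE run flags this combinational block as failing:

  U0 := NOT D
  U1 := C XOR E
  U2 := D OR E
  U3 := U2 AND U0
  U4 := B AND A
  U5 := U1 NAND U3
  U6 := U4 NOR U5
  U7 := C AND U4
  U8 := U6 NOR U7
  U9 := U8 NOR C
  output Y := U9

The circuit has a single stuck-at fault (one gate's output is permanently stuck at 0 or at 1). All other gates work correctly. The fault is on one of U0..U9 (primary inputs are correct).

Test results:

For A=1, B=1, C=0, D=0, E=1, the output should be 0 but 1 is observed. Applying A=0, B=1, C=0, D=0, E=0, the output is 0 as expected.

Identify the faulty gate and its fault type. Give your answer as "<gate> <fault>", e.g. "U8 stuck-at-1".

Fault-free values for test 1 (A=1, B=1, C=0, D=0, E=1): U0=1, U1=1, U2=1, U3=1, U4=1, U5=0, U6=0, U7=0, U8=1, U9=0, giving Y=0. Observed 1.
Test 1: faults giving observed 1 are {U4 stuck-at-0, U6 stuck-at-1, U7 stuck-at-1, U8 stuck-at-0, U9 stuck-at-1}.
Test 2 (A=0, B=1, C=0, D=0, E=0): fault-free U0=1, U1=0, U2=0, U3=0, U4=0, U5=1, U6=0, U7=0, U8=1, U9=0 → 0; observed 0. Eliminates U6 stuck-at-1, U7 stuck-at-1, U8 stuck-at-0, U9 stuck-at-1.
Only U4 stuck-at-0 is consistent with every test.

U4 stuck-at-0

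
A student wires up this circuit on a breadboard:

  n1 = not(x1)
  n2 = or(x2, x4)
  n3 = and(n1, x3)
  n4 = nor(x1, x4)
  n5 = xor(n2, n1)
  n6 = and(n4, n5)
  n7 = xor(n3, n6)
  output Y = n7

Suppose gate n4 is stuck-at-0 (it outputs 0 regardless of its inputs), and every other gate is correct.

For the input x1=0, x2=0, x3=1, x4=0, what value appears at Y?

1

Propagate with n4 forced: n1=1, n2=0, n3=1, n4=0 [stuck-at-0], n5=1, n6=0, n7=1.
So Y = 1. (Without the fault it would be 0.)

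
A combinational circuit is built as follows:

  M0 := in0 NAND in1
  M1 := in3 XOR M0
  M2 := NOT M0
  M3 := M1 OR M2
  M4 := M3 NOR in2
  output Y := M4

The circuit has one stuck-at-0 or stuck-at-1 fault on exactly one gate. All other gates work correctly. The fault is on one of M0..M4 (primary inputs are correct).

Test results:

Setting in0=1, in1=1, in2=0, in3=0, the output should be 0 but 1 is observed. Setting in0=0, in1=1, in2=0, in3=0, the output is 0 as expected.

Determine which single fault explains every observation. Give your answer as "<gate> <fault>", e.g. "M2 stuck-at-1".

Fault-free values for test 1 (in0=1, in1=1, in2=0, in3=0): M0=0, M1=0, M2=1, M3=1, M4=0, giving Y=0. Observed 1.
Test 1: faults giving observed 1 are {M2 stuck-at-0, M3 stuck-at-0, M4 stuck-at-1}.
Test 2 (in0=0, in1=1, in2=0, in3=0): fault-free M0=1, M1=1, M2=0, M3=1, M4=0 → 0; observed 0. Eliminates M3 stuck-at-0, M4 stuck-at-1.
Only M2 stuck-at-0 is consistent with every test.

M2 stuck-at-0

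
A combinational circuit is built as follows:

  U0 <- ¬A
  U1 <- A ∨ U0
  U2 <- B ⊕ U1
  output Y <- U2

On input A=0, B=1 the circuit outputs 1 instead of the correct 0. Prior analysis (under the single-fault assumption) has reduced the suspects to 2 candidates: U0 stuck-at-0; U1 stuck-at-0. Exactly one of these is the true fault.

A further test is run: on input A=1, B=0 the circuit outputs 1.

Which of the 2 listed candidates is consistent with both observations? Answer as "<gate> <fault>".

U0 stuck-at-0

Evaluate each candidate on input A=1, B=0:
  U0 stuck-at-0: U0=0 [stuck-at-0], U1=1, U2=1 → 1 — matches
  U1 stuck-at-0: U0=0, U1=0 [stuck-at-0], U2=0 → 0 — eliminated
Only U0 stuck-at-0 reproduces the observed 1.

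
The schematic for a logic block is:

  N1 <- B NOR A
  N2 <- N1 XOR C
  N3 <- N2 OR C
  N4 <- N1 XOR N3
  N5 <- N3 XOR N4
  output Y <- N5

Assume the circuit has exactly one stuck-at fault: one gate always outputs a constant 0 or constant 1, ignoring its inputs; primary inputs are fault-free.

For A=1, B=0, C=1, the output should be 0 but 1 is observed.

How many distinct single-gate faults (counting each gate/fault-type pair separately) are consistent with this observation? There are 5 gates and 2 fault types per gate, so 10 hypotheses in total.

Fault-free: N1=0, N2=1, N3=1, N4=1, N5=0 → 0. Observed 1.
  N1 stuck-at-0: output 0 ✗
  N1 stuck-at-1: output 1 ✓
  N2 stuck-at-0: output 0 ✗
  N2 stuck-at-1: output 0 ✗
  N3 stuck-at-0: output 0 ✗
  N3 stuck-at-1: output 0 ✗
  N4 stuck-at-0: output 1 ✓
  N4 stuck-at-1: output 0 ✗
  N5 stuck-at-0: output 0 ✗
  N5 stuck-at-1: output 1 ✓
Consistent faults: {N1 stuck-at-1, N4 stuck-at-0, N5 stuck-at-1} — 3 in all.

3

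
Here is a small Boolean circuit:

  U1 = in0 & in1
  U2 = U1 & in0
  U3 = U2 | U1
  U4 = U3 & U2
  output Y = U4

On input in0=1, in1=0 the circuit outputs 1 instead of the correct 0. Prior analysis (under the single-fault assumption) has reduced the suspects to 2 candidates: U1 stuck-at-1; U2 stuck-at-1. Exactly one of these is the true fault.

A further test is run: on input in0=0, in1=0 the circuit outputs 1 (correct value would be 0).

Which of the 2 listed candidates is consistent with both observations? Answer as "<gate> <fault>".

Evaluate each candidate on input in0=0, in1=0:
  U1 stuck-at-1: U1=1 [stuck-at-1], U2=0, U3=1, U4=0 → 0 — eliminated
  U2 stuck-at-1: U1=0, U2=1 [stuck-at-1], U3=1, U4=1 → 1 — matches
Only U2 stuck-at-1 reproduces the observed 1.

U2 stuck-at-1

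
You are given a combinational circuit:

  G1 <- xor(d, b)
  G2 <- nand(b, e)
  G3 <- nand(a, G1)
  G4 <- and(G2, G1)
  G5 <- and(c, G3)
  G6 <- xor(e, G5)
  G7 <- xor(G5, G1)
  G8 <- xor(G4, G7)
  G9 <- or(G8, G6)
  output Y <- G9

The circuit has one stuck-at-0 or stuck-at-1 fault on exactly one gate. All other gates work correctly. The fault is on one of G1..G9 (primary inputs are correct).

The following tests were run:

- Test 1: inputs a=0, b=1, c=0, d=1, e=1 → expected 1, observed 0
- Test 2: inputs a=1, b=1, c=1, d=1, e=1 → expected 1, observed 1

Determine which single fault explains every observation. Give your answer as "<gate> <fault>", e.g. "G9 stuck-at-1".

Fault-free values for test 1 (a=0, b=1, c=0, d=1, e=1): G1=0, G2=0, G3=1, G4=0, G5=0, G6=1, G7=0, G8=0, G9=1, giving Y=1. Observed 0.
Test 1: faults giving observed 0 are {G6 stuck-at-0, G9 stuck-at-0}.
Test 2 (a=1, b=1, c=1, d=1, e=1): fault-free G1=0, G2=0, G3=1, G4=0, G5=1, G6=0, G7=1, G8=1, G9=1 → 1; observed 1. Eliminates G9 stuck-at-0.
Only G6 stuck-at-0 is consistent with every test.

G6 stuck-at-0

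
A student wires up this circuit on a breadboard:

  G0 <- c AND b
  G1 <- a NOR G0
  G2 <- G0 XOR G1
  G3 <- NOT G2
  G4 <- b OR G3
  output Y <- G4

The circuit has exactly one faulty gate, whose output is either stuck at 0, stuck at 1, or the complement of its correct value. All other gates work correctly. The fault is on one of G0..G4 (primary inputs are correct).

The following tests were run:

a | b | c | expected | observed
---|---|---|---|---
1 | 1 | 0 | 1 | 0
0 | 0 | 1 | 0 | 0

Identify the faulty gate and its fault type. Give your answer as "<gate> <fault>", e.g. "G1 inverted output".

G4 stuck-at-0

Fault-free values for test 1 (a=1, b=1, c=0): G0=0, G1=0, G2=0, G3=1, G4=1, giving Y=1. Observed 0.
Test 1: faults giving observed 0 are {G4 stuck-at-0, G4 inverted output}.
Test 2 (a=0, b=0, c=1): fault-free G0=0, G1=1, G2=1, G3=0, G4=0 → 0; observed 0. Eliminates G4 inverted output.
Only G4 stuck-at-0 is consistent with every test.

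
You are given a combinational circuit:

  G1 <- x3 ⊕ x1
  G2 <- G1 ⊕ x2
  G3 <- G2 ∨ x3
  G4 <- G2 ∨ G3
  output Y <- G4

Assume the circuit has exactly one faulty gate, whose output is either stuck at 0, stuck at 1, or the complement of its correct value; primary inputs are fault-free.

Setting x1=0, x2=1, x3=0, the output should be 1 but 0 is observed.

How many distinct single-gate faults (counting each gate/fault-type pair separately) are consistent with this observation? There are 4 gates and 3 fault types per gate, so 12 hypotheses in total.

Fault-free: G1=0, G2=1, G3=1, G4=1 → 1. Observed 0.
  G1 stuck-at-0: output 1 ✗
  G1 stuck-at-1: output 0 ✓
  G1 inverted output: output 0 ✓
  G2 stuck-at-0: output 0 ✓
  G2 stuck-at-1: output 1 ✗
  G2 inverted output: output 0 ✓
  G3 stuck-at-0: output 1 ✗
  G3 stuck-at-1: output 1 ✗
  G3 inverted output: output 1 ✗
  G4 stuck-at-0: output 0 ✓
  G4 stuck-at-1: output 1 ✗
  G4 inverted output: output 0 ✓
Consistent faults: {G1 stuck-at-1, G1 inverted output, G2 stuck-at-0, G2 inverted output, G4 stuck-at-0, G4 inverted output} — 6 in all.

6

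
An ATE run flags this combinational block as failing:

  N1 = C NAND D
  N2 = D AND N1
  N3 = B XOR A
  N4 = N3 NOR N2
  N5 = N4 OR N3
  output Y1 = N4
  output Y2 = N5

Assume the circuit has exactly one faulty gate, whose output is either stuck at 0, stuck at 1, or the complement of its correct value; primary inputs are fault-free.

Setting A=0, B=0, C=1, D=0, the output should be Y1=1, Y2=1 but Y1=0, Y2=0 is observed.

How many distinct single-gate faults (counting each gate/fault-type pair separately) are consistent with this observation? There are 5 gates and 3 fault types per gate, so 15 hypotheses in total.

Fault-free: N1=1, N2=0, N3=0, N4=1, N5=1 → Y1=1, Y2=1. Observed Y1=0, Y2=0.
  N1: none of the 3 fault types match ✗
  N2: stuck-at-1, inverted output ✓; others ✗
  N3: none of the 3 fault types match ✗
  N4: stuck-at-0, inverted output ✓; others ✗
  N5: none of the 3 fault types match ✗
Consistent faults: {N2 stuck-at-1, N2 inverted output, N4 stuck-at-0, N4 inverted output} — 4 in all.

4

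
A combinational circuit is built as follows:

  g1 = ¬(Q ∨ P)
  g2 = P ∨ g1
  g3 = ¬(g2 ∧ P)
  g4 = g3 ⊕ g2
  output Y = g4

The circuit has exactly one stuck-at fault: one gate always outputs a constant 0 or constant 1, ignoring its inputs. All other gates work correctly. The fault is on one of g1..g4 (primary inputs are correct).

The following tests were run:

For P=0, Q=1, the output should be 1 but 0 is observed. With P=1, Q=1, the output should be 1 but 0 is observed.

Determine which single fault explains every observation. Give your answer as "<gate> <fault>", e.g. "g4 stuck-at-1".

g4 stuck-at-0

Fault-free values for test 1 (P=0, Q=1): g1=0, g2=0, g3=1, g4=1, giving Y=1. Observed 0.
Test 1: faults giving observed 0 are {g1 stuck-at-1, g2 stuck-at-1, g3 stuck-at-0, g4 stuck-at-0}.
Test 2 (P=1, Q=1): fault-free g1=0, g2=1, g3=0, g4=1 → 1; observed 0. Eliminates g1 stuck-at-1, g2 stuck-at-1, g3 stuck-at-0.
Only g4 stuck-at-0 is consistent with every test.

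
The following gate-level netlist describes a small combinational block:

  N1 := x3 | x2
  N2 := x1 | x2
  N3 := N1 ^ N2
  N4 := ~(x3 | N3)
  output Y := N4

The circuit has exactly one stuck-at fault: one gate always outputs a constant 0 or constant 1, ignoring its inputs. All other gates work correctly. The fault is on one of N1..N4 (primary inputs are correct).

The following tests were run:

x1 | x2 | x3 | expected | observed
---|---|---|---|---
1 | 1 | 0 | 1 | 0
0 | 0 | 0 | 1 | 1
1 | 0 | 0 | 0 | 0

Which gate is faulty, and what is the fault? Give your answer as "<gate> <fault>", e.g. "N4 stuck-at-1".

Fault-free values for test 1 (x1=1, x2=1, x3=0): N1=1, N2=1, N3=0, N4=1, giving Y=1. Observed 0.
Test 1: faults giving observed 0 are {N1 stuck-at-0, N2 stuck-at-0, N3 stuck-at-1, N4 stuck-at-0}.
Test 2 (x1=0, x2=0, x3=0): fault-free N1=0, N2=0, N3=0, N4=1 → 1; observed 1. Eliminates N3 stuck-at-1, N4 stuck-at-0.
Test 3 (x1=1, x2=0, x3=0): fault-free N1=0, N2=1, N3=1, N4=0 → 0; observed 0. Eliminates N2 stuck-at-0.
Only N1 stuck-at-0 is consistent with every test.

N1 stuck-at-0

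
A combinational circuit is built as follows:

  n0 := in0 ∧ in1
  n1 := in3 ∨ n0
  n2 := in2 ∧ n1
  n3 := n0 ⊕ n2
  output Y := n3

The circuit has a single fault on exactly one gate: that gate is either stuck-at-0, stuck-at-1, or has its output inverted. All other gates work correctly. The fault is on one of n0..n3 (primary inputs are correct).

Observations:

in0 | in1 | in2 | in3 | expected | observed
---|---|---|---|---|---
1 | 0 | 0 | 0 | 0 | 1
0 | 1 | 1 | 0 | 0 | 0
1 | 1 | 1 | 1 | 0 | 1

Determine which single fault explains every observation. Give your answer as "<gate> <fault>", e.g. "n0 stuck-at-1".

Fault-free values for test 1 (in0=1, in1=0, in2=0, in3=0): n0=0, n1=0, n2=0, n3=0, giving Y=0. Observed 1.
Test 1: faults giving observed 1 are {n0 stuck-at-1, n0 inverted output, n2 stuck-at-1, n2 inverted output, n3 stuck-at-1, n3 inverted output}.
Test 2 (in0=0, in1=1, in2=1, in3=0): fault-free n0=0, n1=0, n2=0, n3=0 → 0; observed 0. Eliminates n2 stuck-at-1, n2 inverted output, n3 stuck-at-1, n3 inverted output.
Test 3 (in0=1, in1=1, in2=1, in3=1): fault-free n0=1, n1=1, n2=1, n3=0 → 0; observed 1. Eliminates n0 stuck-at-1.
Only n0 inverted output is consistent with every test.

n0 inverted output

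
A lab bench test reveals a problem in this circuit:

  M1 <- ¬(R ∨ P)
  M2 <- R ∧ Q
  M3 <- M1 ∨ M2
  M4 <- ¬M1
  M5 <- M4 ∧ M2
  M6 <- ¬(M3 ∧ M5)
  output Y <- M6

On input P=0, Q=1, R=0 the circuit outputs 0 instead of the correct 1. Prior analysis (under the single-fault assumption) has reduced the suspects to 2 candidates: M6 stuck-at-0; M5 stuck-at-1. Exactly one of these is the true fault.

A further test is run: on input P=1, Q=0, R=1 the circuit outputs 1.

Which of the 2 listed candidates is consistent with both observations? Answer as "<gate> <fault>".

M5 stuck-at-1

Evaluate each candidate on input P=1, Q=0, R=1:
  M6 stuck-at-0: M1=0, M2=0, M3=0, M4=1, M5=0, M6=0 [stuck-at-0] → 0 — eliminated
  M5 stuck-at-1: M1=0, M2=0, M3=0, M4=1, M5=1 [stuck-at-1], M6=1 → 1 — matches
Only M5 stuck-at-1 reproduces the observed 1.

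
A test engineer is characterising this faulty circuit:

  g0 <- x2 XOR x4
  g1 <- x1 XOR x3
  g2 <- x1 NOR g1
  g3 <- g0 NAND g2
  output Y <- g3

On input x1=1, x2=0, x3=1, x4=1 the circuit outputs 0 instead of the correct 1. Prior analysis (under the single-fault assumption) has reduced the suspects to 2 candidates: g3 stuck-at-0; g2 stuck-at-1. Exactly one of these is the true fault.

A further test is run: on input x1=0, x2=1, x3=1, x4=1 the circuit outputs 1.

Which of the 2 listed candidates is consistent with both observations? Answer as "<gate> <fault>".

Evaluate each candidate on input x1=0, x2=1, x3=1, x4=1:
  g3 stuck-at-0: g0=0, g1=1, g2=0, g3=0 [stuck-at-0] → 0 — eliminated
  g2 stuck-at-1: g0=0, g1=1, g2=1 [stuck-at-1], g3=1 → 1 — matches
Only g2 stuck-at-1 reproduces the observed 1.

g2 stuck-at-1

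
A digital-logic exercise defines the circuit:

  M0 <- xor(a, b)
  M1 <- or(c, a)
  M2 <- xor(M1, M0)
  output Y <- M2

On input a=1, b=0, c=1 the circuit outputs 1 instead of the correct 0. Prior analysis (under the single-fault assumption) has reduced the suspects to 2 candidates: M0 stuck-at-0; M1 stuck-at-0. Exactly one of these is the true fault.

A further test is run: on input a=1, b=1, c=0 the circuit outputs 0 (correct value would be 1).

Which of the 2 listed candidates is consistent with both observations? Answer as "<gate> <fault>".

M1 stuck-at-0

Evaluate each candidate on input a=1, b=1, c=0:
  M0 stuck-at-0: M0=0 [stuck-at-0], M1=1, M2=1 → 1 — eliminated
  M1 stuck-at-0: M0=0, M1=0 [stuck-at-0], M2=0 → 0 — matches
Only M1 stuck-at-0 reproduces the observed 0.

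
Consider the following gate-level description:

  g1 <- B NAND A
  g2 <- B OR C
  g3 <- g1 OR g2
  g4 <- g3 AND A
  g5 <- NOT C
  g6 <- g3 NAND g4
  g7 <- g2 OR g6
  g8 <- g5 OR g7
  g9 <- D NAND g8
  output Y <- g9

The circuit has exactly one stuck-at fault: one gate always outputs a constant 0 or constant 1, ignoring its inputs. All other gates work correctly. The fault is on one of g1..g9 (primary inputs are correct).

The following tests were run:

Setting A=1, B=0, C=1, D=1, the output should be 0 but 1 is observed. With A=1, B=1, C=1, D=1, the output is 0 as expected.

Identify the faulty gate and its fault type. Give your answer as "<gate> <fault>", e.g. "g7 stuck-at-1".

g2 stuck-at-0

Fault-free values for test 1 (A=1, B=0, C=1, D=1): g1=1, g2=1, g3=1, g4=1, g5=0, g6=0, g7=1, g8=1, g9=0, giving Y=0. Observed 1.
Test 1: faults giving observed 1 are {g2 stuck-at-0, g7 stuck-at-0, g8 stuck-at-0, g9 stuck-at-1}.
Test 2 (A=1, B=1, C=1, D=1): fault-free g1=0, g2=1, g3=1, g4=1, g5=0, g6=0, g7=1, g8=1, g9=0 → 0; observed 0. Eliminates g7 stuck-at-0, g8 stuck-at-0, g9 stuck-at-1.
Only g2 stuck-at-0 is consistent with every test.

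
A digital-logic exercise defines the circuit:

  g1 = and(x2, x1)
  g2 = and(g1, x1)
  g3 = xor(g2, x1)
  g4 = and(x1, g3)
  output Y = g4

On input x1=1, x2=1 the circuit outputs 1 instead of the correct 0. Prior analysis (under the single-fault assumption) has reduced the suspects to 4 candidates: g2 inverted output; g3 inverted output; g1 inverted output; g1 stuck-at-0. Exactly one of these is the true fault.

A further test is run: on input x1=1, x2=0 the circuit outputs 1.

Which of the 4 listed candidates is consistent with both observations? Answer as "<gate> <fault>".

g1 stuck-at-0

Evaluate each candidate on input x1=1, x2=0:
  g2 inverted output: g1=0, g2=1 [inverted output], g3=0, g4=0 → 0 — eliminated
  g3 inverted output: g1=0, g2=0, g3=0 [inverted output], g4=0 → 0 — eliminated
  g1 inverted output: g1=1 [inverted output], g2=1, g3=0, g4=0 → 0 — eliminated
  g1 stuck-at-0: g1=0 [stuck-at-0], g2=0, g3=1, g4=1 → 1 — matches
Only g1 stuck-at-0 reproduces the observed 1.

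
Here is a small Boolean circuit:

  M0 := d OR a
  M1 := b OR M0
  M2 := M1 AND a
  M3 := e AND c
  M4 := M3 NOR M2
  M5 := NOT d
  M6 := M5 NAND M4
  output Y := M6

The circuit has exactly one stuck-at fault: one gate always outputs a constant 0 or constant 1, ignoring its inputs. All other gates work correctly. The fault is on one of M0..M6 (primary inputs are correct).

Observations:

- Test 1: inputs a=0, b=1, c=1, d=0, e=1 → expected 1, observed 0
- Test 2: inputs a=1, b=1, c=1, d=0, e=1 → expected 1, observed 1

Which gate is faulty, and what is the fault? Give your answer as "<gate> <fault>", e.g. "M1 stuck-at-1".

M3 stuck-at-0

Fault-free values for test 1 (a=0, b=1, c=1, d=0, e=1): M0=0, M1=1, M2=0, M3=1, M4=0, M5=1, M6=1, giving Y=1. Observed 0.
Test 1: faults giving observed 0 are {M3 stuck-at-0, M4 stuck-at-1, M6 stuck-at-0}.
Test 2 (a=1, b=1, c=1, d=0, e=1): fault-free M0=1, M1=1, M2=1, M3=1, M4=0, M5=1, M6=1 → 1; observed 1. Eliminates M4 stuck-at-1, M6 stuck-at-0.
Only M3 stuck-at-0 is consistent with every test.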